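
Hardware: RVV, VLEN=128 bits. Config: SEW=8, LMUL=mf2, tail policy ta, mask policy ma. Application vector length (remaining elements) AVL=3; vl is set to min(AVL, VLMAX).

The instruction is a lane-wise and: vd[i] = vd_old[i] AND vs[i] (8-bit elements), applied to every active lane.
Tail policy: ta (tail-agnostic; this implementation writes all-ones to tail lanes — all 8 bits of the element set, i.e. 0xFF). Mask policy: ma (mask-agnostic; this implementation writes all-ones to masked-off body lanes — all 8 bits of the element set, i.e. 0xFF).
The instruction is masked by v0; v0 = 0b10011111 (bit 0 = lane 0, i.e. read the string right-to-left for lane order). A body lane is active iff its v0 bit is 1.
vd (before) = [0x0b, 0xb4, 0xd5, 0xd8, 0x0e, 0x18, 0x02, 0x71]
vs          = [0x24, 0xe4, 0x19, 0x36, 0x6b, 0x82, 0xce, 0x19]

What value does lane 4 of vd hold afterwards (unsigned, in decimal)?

VLMAX = VLEN×LMUL/SEW = 128×1/2/8 = 8
vl ← min(3, 8) = 3
vd[0] and(0x0b,0x24) -> 0x00
vd[1] and(0xb4,0xe4) -> 0xa4
vd[2] and(0xd5,0x19) -> 0x11
vd[3] tail/ones -> 0xff
vd[4] tail/ones -> 0xff
vd[5] tail/ones -> 0xff
vd[6] tail/ones -> 0xff
vd[7] tail/ones -> 0xff

vd[4] = 255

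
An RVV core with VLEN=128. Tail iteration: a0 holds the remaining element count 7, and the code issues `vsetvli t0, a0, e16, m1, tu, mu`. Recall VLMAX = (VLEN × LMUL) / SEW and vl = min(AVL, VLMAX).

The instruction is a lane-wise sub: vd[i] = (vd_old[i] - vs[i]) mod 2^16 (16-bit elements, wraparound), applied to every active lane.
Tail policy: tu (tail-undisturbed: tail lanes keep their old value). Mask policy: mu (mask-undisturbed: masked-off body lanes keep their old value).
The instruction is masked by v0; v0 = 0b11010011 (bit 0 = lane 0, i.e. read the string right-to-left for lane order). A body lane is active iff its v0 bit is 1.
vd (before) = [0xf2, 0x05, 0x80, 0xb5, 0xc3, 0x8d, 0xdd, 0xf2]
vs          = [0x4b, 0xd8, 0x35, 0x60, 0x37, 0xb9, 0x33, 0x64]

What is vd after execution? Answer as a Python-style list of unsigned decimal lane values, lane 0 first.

lanes per group: 128·1/16 = 8
vl ← min(7, 8) = 7
[0] sub(0xf2,0x4b) = 0xa7
[1] sub(0x05,0xd8) = 0xff2d
[2] mask-off/keep = 0x80
[3] mask-off/keep = 0xb5
[4] sub(0xc3,0x37) = 0x8c
[5] mask-off/keep = 0x8d
[6] sub(0xdd,0x33) = 0xaa
[7] tail/keep = 0xf2

vd = [167, 65325, 128, 181, 140, 141, 170, 242]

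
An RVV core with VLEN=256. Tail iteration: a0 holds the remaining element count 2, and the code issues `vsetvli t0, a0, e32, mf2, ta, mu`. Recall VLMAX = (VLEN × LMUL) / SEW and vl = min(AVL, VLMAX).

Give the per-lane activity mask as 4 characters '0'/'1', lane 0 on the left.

predicate = 1100

VLMAX = VLEN×LMUL/SEW = 256×1/2/32 = 4
AVL=2 ≤ VLMAX=4, so vl = 2
bits (lane 0 leftmost): 1100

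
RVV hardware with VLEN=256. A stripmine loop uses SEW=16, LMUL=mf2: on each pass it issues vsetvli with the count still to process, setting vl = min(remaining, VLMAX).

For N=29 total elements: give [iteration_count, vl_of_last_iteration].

VLMAX = VLEN×LMUL/SEW = 256×1/2/16 = 8
29 elements at 8/iter → 4 passes, remainder 5 on the last

[iterations, last_vl] = [4, 5]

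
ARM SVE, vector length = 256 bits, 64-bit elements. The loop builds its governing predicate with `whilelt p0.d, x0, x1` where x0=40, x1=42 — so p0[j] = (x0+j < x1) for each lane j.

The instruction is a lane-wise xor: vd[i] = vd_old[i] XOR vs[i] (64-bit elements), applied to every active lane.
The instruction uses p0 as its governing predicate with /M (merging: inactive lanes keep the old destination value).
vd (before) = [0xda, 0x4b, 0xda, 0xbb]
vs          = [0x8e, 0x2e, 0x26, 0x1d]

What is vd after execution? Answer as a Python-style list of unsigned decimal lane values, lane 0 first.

lane count: 256 div 64 = 4
active while 40+j < 42, i.e. j ∈ [0,2) capped at 4 ⇒ 2
vd[0] xor(0xda,0x8e) -> 0x54
vd[1] xor(0x4b,0x2e) -> 0x65
vd[2] tail/keep -> 0xda
vd[3] tail/keep -> 0xbb

vd = [84, 101, 218, 187]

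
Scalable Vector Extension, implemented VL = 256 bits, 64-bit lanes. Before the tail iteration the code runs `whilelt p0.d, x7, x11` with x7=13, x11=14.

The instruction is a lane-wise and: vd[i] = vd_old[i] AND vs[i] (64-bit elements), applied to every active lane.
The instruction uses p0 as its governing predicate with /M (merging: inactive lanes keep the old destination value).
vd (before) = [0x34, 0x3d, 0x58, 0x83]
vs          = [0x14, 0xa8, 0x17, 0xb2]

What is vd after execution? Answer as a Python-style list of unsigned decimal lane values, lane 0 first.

register lanes = 256/64 = 4
active while 13+j < 14, i.e. j ∈ [0,1) capped at 4 ⇒ 1
[0] and(0x34,0x14) = 0x14
[1] tail/keep = 0x3d
[2] tail/keep = 0x58
[3] tail/keep = 0x83

vd = [20, 61, 88, 131]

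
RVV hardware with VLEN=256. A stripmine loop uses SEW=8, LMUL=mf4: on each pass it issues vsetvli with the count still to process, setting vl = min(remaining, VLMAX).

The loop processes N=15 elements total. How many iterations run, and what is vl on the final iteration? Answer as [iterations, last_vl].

[iterations, last_vl] = [2, 7]

lanes per group: 256·1/4/8 = 8
15 elements at 8/iter → 2 passes, remainder 7 on the last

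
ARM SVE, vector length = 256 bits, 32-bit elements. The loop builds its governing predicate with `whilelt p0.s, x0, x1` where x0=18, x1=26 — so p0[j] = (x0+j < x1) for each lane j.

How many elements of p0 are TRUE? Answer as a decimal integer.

vl = 8

register lanes = 256/32 = 8
active while 18+j < 26, i.e. j ∈ [0,8) capped at 8 ⇒ 8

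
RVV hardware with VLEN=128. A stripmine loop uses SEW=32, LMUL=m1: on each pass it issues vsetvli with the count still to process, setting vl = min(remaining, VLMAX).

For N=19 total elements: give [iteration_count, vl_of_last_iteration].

lanes per group: 128·1/32 = 4
19 elements at 4/iter → 5 passes, remainder 3 on the last

[iterations, last_vl] = [5, 3]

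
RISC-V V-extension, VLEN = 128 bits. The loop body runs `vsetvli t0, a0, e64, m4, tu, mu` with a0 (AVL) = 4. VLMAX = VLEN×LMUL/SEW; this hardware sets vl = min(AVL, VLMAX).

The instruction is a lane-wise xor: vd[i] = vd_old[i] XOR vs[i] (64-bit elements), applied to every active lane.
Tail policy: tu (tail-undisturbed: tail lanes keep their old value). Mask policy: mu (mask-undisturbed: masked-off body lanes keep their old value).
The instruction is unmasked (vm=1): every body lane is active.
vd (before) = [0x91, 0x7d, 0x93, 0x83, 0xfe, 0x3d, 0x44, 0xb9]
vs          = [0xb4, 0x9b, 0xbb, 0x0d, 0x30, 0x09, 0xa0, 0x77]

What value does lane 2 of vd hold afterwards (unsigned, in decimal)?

vd[2] = 40

VLMAX = VLEN×LMUL/SEW = 128×4/64 = 8
vl = min(AVL, VLMAX) = min(4, 8) = 4
  i=0: xor(0x91,0xb4) → 37
  i=1: xor(0x7d,0x9b) → 230
  i=2: xor(0x93,0xbb) → 40
  i=3: xor(0x83,0x0d) → 142
  i=4: tail/keep → 254
  i=5: tail/keep → 61
  i=6: tail/keep → 68
  i=7: tail/keep → 185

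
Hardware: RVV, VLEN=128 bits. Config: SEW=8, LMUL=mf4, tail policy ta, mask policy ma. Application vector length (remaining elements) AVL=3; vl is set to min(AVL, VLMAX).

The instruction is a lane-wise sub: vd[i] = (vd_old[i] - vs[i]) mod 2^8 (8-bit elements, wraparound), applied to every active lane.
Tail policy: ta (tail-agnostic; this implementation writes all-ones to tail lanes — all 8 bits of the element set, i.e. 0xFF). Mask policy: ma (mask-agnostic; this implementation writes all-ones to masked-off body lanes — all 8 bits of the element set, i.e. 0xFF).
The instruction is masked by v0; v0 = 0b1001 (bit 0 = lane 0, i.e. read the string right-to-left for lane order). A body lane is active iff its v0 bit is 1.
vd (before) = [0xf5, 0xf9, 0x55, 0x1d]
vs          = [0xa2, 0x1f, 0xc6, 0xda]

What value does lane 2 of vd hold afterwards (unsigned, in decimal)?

vd[2] = 255

lanes per group: 128·1/4/8 = 4
vl ← min(3, 4) = 3
[0] sub(0xf5,0xa2) = 0x53
[1] mask-off/ones = 0xff
[2] mask-off/ones = 0xff
[3] tail/ones = 0xff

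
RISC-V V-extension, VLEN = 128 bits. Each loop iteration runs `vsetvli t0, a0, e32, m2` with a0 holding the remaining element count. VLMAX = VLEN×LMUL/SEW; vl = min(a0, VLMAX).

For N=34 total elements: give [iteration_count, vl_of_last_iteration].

[iterations, last_vl] = [5, 2]

lanes per group: 128·2/32 = 8
iterations = ceil(34/8) = 5; final-pass vl = 2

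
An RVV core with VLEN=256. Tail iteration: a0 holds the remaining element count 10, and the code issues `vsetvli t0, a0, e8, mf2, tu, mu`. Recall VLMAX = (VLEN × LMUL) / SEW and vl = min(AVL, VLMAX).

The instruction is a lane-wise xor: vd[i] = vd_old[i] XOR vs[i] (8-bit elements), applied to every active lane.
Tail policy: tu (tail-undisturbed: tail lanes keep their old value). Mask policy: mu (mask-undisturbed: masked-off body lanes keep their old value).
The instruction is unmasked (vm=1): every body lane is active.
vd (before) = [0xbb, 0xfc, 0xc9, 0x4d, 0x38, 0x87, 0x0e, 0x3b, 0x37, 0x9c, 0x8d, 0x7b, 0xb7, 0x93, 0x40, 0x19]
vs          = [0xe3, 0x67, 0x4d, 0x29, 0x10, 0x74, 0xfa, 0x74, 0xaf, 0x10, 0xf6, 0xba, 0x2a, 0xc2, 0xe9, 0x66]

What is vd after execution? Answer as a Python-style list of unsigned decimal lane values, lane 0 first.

lanes per group: 256·1/2/8 = 16
vl = min(AVL, VLMAX) = min(10, 16) = 10
  i=0: xor(0xbb,0xe3) → 88
  i=1: xor(0xfc,0x67) → 155
  i=2: xor(0xc9,0x4d) → 132
  i=3: xor(0x4d,0x29) → 100
  i=4: xor(0x38,0x10) → 40
  i=5: xor(0x87,0x74) → 243
  i=6: xor(0x0e,0xfa) → 244
  i=7: xor(0x3b,0x74) → 79
  i=8: xor(0x37,0xaf) → 152
  i=9: xor(0x9c,0x10) → 140
  i=10: tail/keep → 141
  i=11: tail/keep → 123
  i=12: tail/keep → 183
  i=13: tail/keep → 147
  i=14: tail/keep → 64
  i=15: tail/keep → 25

vd = [88, 155, 132, 100, 40, 243, 244, 79, 152, 140, 141, 123, 183, 147, 64, 25]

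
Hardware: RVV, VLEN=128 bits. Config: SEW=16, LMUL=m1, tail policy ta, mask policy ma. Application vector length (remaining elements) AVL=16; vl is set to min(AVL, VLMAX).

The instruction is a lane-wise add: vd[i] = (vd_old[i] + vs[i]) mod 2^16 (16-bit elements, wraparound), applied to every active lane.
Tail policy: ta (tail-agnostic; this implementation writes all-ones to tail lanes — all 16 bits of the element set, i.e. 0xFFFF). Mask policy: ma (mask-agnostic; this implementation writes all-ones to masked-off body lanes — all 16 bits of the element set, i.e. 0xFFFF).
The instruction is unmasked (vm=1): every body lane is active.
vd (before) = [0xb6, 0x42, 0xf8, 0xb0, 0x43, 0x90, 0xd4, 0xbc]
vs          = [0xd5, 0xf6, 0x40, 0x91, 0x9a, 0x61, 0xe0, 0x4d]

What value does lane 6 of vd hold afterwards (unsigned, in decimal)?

lanes per group: 128·1/16 = 8
AVL=16 > VLMAX=8, so vl = 8
[0] add(0xb6,0xd5) = 0x18b
[1] add(0x42,0xf6) = 0x138
[2] add(0xf8,0x40) = 0x138
[3] add(0xb0,0x91) = 0x141
[4] add(0x43,0x9a) = 0xdd
[5] add(0x90,0x61) = 0xf1
[6] add(0xd4,0xe0) = 0x1b4
[7] add(0xbc,0x4d) = 0x109

vd[6] = 436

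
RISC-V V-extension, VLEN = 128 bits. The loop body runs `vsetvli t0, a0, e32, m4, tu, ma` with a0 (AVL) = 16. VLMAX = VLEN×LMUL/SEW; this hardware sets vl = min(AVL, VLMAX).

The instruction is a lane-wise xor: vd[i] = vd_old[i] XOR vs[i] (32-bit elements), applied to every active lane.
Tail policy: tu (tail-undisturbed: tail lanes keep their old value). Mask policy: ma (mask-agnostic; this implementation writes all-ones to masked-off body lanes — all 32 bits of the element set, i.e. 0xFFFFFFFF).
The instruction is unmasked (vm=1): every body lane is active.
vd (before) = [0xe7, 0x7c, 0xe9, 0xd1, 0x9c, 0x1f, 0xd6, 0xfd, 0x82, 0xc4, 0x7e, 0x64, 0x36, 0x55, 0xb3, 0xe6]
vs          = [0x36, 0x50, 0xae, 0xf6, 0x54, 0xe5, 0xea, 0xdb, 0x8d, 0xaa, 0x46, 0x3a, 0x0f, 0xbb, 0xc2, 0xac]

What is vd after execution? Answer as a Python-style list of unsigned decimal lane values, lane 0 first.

VLMAX = VLEN×LMUL/SEW = 128×4/32 = 16
AVL=16 ≤ VLMAX=16, so vl = 16
  i=0: xor(0xe7,0x36) → 209
  i=1: xor(0x7c,0x50) → 44
  i=2: xor(0xe9,0xae) → 71
  i=3: xor(0xd1,0xf6) → 39
  i=4: xor(0x9c,0x54) → 200
  i=5: xor(0x1f,0xe5) → 250
  i=6: xor(0xd6,0xea) → 60
  i=7: xor(0xfd,0xdb) → 38
  i=8: xor(0x82,0x8d) → 15
  i=9: xor(0xc4,0xaa) → 110
  i=10: xor(0x7e,0x46) → 56
  i=11: xor(0x64,0x3a) → 94
  i=12: xor(0x36,0x0f) → 57
  i=13: xor(0x55,0xbb) → 238
  i=14: xor(0xb3,0xc2) → 113
  i=15: xor(0xe6,0xac) → 74

vd = [209, 44, 71, 39, 200, 250, 60, 38, 15, 110, 56, 94, 57, 238, 113, 74]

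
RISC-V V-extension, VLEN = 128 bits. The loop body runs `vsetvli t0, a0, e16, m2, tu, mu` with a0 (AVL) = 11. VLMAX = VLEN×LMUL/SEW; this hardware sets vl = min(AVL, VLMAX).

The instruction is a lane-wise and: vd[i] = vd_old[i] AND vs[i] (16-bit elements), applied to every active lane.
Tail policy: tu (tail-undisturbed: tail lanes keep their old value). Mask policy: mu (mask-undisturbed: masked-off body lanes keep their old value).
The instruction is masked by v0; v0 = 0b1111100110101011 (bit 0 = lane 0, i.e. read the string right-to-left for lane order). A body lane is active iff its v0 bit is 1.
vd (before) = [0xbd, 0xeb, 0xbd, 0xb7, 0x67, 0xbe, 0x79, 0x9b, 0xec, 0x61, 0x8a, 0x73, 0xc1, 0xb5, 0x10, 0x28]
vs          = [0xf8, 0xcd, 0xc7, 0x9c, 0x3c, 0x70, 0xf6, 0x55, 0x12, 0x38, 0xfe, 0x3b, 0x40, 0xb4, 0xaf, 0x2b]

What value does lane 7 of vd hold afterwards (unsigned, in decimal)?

VLMAX = VLEN×LMUL/SEW = 128×2/16 = 16
AVL=11 ≤ VLMAX=16, so vl = 11
  i=0: and(0xbd,0xf8) → 184
  i=1: and(0xeb,0xcd) → 201
  i=2: mask-off/keep → 189
  i=3: and(0xb7,0x9c) → 148
  i=4: mask-off/keep → 103
  i=5: and(0xbe,0x70) → 48
  i=6: mask-off/keep → 121
  i=7: and(0x9b,0x55) → 17
  i=8: and(0xec,0x12) → 0
  i=9: mask-off/keep → 97
  i=10: mask-off/keep → 138
  i=11: tail/keep → 115
  i=12: tail/keep → 193
  i=13: tail/keep → 181
  i=14: tail/keep → 16
  i=15: tail/keep → 40

vd[7] = 17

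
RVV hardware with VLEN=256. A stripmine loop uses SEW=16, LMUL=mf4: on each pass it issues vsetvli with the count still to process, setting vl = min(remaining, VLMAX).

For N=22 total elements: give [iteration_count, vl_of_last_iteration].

[iterations, last_vl] = [6, 2]

VLMAX = (256 × 1/4) / 16 = 4 lanes
22 elements at 4/iter → 6 passes, remainder 2 on the last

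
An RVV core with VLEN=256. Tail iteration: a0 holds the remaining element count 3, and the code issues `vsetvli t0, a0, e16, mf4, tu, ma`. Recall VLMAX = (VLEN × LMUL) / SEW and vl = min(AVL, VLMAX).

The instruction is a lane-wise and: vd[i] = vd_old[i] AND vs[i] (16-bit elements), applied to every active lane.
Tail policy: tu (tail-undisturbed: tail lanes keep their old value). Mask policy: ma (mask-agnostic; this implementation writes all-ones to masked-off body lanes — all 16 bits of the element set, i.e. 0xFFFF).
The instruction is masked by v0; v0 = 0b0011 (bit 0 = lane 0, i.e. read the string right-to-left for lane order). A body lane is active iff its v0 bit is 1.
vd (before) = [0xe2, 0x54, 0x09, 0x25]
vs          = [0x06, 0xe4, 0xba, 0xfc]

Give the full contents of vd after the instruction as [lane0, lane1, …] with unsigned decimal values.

VLMAX = VLEN×LMUL/SEW = 256×1/4/16 = 4
vl = min(AVL, VLMAX) = min(3, 4) = 3
vd[0] and(0xe2,0x06) -> 0x02
vd[1] and(0x54,0xe4) -> 0x44
vd[2] mask-off/ones -> 0xffff
vd[3] tail/keep -> 0x25

vd = [2, 68, 65535, 37]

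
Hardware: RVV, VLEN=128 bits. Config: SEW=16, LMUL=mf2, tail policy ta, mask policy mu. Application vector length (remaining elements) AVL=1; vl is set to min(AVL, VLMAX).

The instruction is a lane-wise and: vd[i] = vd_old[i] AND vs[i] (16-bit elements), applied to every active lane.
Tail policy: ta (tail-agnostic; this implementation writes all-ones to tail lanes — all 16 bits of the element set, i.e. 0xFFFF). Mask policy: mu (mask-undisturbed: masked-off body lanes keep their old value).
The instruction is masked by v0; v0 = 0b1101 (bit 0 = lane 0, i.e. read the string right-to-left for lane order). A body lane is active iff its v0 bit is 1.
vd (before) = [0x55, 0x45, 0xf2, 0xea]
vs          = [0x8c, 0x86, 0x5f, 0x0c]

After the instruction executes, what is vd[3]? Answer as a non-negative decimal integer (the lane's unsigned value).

vd[3] = 65535

VLMAX = (128 × 1/2) / 16 = 4 lanes
vl ← min(1, 4) = 1
lane  0: and(0x55,0x8c) ⇒ 0x04
lane  1: tail/ones ⇒ 0xffff
lane  2: tail/ones ⇒ 0xffff
lane  3: tail/ones ⇒ 0xffff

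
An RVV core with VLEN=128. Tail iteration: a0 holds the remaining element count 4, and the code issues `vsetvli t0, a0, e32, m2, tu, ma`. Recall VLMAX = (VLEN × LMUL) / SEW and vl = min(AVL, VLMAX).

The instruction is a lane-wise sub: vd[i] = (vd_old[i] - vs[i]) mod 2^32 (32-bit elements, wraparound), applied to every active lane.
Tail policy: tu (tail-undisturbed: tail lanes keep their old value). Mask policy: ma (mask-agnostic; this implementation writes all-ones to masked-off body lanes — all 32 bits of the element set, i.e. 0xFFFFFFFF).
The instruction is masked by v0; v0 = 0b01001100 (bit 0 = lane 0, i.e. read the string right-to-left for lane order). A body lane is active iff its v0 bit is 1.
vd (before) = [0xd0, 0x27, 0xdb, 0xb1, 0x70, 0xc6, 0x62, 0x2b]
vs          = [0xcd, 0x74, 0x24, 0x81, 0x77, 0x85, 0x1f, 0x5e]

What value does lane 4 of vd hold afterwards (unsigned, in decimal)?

vd[4] = 112

VLMAX = (128 × 2) / 32 = 8 lanes
AVL=4 ≤ VLMAX=8, so vl = 4
[0] mask-off/ones = 0xffffffff
[1] mask-off/ones = 0xffffffff
[2] sub(0xdb,0x24) = 0xb7
[3] sub(0xb1,0x81) = 0x30
[4] tail/keep = 0x70
[5] tail/keep = 0xc6
[6] tail/keep = 0x62
[7] tail/keep = 0x2b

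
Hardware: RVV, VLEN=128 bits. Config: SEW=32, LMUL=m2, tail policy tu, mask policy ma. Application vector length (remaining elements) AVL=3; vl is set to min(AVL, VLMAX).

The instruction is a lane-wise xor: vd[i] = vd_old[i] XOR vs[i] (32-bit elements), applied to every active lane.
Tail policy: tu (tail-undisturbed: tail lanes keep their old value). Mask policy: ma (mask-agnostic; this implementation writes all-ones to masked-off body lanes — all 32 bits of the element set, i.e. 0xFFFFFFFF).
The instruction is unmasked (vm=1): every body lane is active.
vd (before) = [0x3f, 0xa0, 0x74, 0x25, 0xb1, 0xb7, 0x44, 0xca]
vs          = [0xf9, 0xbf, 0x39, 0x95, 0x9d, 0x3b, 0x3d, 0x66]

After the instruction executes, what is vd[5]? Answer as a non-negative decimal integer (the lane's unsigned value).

lanes per group: 128·2/32 = 8
vl = min(AVL, VLMAX) = min(3, 8) = 3
lane  0: xor(0x3f,0xf9) ⇒ 0xc6
lane  1: xor(0xa0,0xbf) ⇒ 0x1f
lane  2: xor(0x74,0x39) ⇒ 0x4d
lane  3: tail/keep ⇒ 0x25
lane  4: tail/keep ⇒ 0xb1
lane  5: tail/keep ⇒ 0xb7
lane  6: tail/keep ⇒ 0x44
lane  7: tail/keep ⇒ 0xca

vd[5] = 183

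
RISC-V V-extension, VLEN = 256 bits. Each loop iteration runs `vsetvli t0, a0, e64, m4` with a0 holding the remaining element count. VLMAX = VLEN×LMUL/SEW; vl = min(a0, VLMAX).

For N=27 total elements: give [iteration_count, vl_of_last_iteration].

VLMAX = VLEN×LMUL/SEW = 256×4/64 = 16
27 elements at 16/iter → 2 passes, remainder 11 on the last

[iterations, last_vl] = [2, 11]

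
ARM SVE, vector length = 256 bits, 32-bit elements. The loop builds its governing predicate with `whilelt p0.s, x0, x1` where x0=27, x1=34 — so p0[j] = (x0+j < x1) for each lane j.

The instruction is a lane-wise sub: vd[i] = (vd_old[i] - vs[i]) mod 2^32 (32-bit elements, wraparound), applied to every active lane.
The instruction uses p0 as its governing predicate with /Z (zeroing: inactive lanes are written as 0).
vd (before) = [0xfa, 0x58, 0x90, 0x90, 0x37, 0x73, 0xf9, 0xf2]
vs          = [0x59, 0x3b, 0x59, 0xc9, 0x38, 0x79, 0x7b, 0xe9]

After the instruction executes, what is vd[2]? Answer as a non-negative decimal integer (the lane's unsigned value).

vd[2] = 55

register lanes = 256/32 = 8
active while 27+j < 34, i.e. j ∈ [0,7) capped at 8 ⇒ 7
lane  0: sub(0xfa,0x59) ⇒ 0xa1
lane  1: sub(0x58,0x3b) ⇒ 0x1d
lane  2: sub(0x90,0x59) ⇒ 0x37
lane  3: sub(0x90,0xc9) ⇒ 0xffffffc7
lane  4: sub(0x37,0x38) ⇒ 0xffffffff
lane  5: sub(0x73,0x79) ⇒ 0xfffffffa
lane  6: sub(0xf9,0x7b) ⇒ 0x7e
lane  7: tail/zero ⇒ 0x00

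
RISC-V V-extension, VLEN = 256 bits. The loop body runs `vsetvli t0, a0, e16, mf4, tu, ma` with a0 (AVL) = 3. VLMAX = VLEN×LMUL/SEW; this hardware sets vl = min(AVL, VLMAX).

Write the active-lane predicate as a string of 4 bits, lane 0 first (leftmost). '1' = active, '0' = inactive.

predicate = 1110

lanes per group: 256·1/4/16 = 4
vl = min(AVL, VLMAX) = min(3, 4) = 3
bits (lane 0 leftmost): 1110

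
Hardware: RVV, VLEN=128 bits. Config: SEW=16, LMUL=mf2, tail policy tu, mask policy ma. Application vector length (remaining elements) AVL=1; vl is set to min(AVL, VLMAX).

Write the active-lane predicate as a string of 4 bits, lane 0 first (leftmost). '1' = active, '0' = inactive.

predicate = 1000

VLMAX = VLEN×LMUL/SEW = 128×1/2/16 = 4
vl ← min(1, 4) = 1
bits (lane 0 leftmost): 1000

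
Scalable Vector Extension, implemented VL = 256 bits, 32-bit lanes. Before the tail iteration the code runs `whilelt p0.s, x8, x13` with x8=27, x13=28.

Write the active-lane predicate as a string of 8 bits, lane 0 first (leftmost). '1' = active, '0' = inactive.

256-bit reg / 32-bit elem → 8 lanes
p0[j] = (27+j < 28); true for j=0..0 → 1 lanes set
bits (lane 0 leftmost): 10000000

predicate = 10000000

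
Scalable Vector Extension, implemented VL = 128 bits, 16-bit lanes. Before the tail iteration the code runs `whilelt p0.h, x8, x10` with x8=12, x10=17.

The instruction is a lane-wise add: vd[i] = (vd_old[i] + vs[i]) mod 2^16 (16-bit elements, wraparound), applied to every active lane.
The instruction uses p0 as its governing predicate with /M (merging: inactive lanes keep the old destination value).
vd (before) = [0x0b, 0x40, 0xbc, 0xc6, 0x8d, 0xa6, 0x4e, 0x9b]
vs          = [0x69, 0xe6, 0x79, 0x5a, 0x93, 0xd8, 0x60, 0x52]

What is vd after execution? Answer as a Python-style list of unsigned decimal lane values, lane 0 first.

vd = [116, 294, 309, 288, 288, 166, 78, 155]

lane count: 128 div 16 = 8
active while 12+j < 17, i.e. j ∈ [0,5) capped at 8 ⇒ 5
lane  0: add(0x0b,0x69) ⇒ 0x74
lane  1: add(0x40,0xe6) ⇒ 0x126
lane  2: add(0xbc,0x79) ⇒ 0x135
lane  3: add(0xc6,0x5a) ⇒ 0x120
lane  4: add(0x8d,0x93) ⇒ 0x120
lane  5: tail/keep ⇒ 0xa6
lane  6: tail/keep ⇒ 0x4e
lane  7: tail/keep ⇒ 0x9b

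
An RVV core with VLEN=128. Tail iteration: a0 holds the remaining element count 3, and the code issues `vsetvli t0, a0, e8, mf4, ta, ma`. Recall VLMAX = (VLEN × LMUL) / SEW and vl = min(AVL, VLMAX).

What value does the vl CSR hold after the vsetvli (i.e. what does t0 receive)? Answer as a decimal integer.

vl = 3

lanes per group: 128·1/4/8 = 4
vl ← min(3, 4) = 3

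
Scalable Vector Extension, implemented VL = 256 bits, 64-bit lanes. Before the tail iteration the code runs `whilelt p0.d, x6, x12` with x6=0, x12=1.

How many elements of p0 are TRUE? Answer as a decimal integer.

vl = 1

256-bit reg / 64-bit elem → 4 lanes
whilelt: lane j active iff 0+j < 1 → j < 1 → 1 active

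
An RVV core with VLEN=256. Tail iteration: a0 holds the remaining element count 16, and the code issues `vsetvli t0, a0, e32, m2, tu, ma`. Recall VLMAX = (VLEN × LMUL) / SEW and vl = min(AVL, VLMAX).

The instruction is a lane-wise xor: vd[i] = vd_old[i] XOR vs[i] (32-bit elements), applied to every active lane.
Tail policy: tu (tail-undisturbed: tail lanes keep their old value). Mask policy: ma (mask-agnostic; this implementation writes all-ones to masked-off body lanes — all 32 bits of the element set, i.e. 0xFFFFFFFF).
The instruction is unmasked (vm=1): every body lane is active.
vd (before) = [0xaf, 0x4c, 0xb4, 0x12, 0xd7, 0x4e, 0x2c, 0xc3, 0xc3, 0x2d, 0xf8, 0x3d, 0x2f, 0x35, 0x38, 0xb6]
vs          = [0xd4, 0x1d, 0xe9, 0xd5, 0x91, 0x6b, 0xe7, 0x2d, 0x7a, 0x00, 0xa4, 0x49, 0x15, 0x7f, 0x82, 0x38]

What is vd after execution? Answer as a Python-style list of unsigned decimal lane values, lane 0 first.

vd = [123, 81, 93, 199, 70, 37, 203, 238, 185, 45, 92, 116, 58, 74, 186, 142]

VLMAX = VLEN×LMUL/SEW = 256×2/32 = 16
AVL=16 ≤ VLMAX=16, so vl = 16
lane  0: xor(0xaf,0xd4) ⇒ 0x7b
lane  1: xor(0x4c,0x1d) ⇒ 0x51
lane  2: xor(0xb4,0xe9) ⇒ 0x5d
lane  3: xor(0x12,0xd5) ⇒ 0xc7
lane  4: xor(0xd7,0x91) ⇒ 0x46
lane  5: xor(0x4e,0x6b) ⇒ 0x25
lane  6: xor(0x2c,0xe7) ⇒ 0xcb
lane  7: xor(0xc3,0x2d) ⇒ 0xee
lane  8: xor(0xc3,0x7a) ⇒ 0xb9
lane  9: xor(0x2d,0x00) ⇒ 0x2d
lane 10: xor(0xf8,0xa4) ⇒ 0x5c
lane 11: xor(0x3d,0x49) ⇒ 0x74
lane 12: xor(0x2f,0x15) ⇒ 0x3a
lane 13: xor(0x35,0x7f) ⇒ 0x4a
lane 14: xor(0x38,0x82) ⇒ 0xba
lane 15: xor(0xb6,0x38) ⇒ 0x8e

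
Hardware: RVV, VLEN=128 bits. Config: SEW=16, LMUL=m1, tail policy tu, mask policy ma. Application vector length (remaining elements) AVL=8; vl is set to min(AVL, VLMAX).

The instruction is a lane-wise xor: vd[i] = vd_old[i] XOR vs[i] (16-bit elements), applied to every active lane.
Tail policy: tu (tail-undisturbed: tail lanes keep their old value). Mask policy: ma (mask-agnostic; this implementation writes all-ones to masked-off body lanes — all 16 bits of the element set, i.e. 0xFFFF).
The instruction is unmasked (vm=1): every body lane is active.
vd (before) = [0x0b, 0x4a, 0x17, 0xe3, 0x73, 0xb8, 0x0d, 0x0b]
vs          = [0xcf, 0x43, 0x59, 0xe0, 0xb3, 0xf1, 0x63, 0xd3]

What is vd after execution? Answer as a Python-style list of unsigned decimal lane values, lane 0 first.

vd = [196, 9, 78, 3, 192, 73, 110, 216]

lanes per group: 128·1/16 = 8
vl = min(AVL, VLMAX) = min(8, 8) = 8
  i=0: xor(0x0b,0xcf) → 196
  i=1: xor(0x4a,0x43) → 9
  i=2: xor(0x17,0x59) → 78
  i=3: xor(0xe3,0xe0) → 3
  i=4: xor(0x73,0xb3) → 192
  i=5: xor(0xb8,0xf1) → 73
  i=6: xor(0x0d,0x63) → 110
  i=7: xor(0x0b,0xd3) → 216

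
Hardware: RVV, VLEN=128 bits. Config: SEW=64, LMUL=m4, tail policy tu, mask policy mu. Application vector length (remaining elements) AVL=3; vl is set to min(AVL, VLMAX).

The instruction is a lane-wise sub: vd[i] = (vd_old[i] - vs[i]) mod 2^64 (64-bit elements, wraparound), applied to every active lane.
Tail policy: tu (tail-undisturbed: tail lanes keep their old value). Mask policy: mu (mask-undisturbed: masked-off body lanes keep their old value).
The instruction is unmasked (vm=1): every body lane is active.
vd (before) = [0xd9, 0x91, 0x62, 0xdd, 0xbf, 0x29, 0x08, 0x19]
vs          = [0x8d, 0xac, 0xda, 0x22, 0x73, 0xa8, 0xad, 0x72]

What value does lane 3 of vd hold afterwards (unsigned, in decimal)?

vd[3] = 221

VLMAX = (128 × 4) / 64 = 8 lanes
vl ← min(3, 8) = 3
vd[0] sub(0xd9,0x8d) -> 0x4c
vd[1] sub(0x91,0xac) -> 0xffffffffffffffe5
vd[2] sub(0x62,0xda) -> 0xffffffffffffff88
vd[3] tail/keep -> 0xdd
vd[4] tail/keep -> 0xbf
vd[5] tail/keep -> 0x29
vd[6] tail/keep -> 0x08
vd[7] tail/keep -> 0x19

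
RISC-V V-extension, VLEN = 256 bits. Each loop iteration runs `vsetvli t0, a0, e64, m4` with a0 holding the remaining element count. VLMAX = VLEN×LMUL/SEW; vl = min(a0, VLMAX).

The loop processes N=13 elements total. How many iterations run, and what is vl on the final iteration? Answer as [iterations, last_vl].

VLMAX = VLEN×LMUL/SEW = 256×4/64 = 16
N=13: ⌈13/16⌉ = 1 iters; last vl = 13 − 0×16 = 13

[iterations, last_vl] = [1, 13]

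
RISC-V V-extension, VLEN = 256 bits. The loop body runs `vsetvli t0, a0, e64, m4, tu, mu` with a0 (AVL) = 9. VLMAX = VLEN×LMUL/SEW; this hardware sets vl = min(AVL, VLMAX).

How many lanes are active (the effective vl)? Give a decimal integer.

vl = 9

VLMAX = (256 × 4) / 64 = 16 lanes
vl = min(AVL, VLMAX) = min(9, 16) = 9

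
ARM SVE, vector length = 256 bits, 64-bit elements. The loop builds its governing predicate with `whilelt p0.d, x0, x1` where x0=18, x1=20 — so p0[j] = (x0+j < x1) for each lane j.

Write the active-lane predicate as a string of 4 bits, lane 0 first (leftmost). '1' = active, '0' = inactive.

256-bit reg / 64-bit elem → 4 lanes
p0[j] = (18+j < 20); true for j=0..1 → 2 lanes set
bits (lane 0 leftmost): 1100

predicate = 1100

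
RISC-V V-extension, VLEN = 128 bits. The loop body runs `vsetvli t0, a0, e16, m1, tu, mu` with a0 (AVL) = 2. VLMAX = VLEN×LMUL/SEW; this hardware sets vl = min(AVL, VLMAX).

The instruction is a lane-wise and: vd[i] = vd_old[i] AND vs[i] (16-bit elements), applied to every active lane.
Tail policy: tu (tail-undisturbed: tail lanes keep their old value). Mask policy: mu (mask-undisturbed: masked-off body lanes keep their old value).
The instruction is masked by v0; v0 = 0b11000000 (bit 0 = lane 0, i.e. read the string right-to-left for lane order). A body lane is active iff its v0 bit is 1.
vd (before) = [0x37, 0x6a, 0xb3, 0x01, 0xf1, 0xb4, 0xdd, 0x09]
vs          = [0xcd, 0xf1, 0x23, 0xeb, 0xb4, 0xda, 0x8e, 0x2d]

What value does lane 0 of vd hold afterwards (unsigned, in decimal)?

VLMAX = (128 × 1) / 16 = 8 lanes
vl = min(AVL, VLMAX) = min(2, 8) = 2
  i=0: mask-off/keep → 55
  i=1: mask-off/keep → 106
  i=2: tail/keep → 179
  i=3: tail/keep → 1
  i=4: tail/keep → 241
  i=5: tail/keep → 180
  i=6: tail/keep → 221
  i=7: tail/keep → 9

vd[0] = 55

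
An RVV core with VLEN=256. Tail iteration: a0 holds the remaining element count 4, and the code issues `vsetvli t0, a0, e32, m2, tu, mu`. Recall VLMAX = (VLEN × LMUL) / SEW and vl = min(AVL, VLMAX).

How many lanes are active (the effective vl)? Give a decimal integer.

VLMAX = VLEN×LMUL/SEW = 256×2/32 = 16
AVL=4 ≤ VLMAX=16, so vl = 4

vl = 4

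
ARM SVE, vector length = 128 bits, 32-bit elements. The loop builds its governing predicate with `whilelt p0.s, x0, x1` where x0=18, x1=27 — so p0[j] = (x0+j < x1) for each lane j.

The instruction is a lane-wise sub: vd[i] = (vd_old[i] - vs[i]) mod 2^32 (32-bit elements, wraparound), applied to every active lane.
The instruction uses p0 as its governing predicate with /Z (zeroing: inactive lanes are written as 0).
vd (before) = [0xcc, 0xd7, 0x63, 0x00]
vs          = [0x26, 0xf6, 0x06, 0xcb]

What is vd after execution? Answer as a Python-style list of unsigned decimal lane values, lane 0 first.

128-bit reg / 32-bit elem → 4 lanes
active while 18+j < 27, i.e. j ∈ [0,9) capped at 4 ⇒ 4
lane  0: sub(0xcc,0x26) ⇒ 0xa6
lane  1: sub(0xd7,0xf6) ⇒ 0xffffffe1
lane  2: sub(0x63,0x06) ⇒ 0x5d
lane  3: sub(0x00,0xcb) ⇒ 0xffffff35

vd = [166, 4294967265, 93, 4294967093]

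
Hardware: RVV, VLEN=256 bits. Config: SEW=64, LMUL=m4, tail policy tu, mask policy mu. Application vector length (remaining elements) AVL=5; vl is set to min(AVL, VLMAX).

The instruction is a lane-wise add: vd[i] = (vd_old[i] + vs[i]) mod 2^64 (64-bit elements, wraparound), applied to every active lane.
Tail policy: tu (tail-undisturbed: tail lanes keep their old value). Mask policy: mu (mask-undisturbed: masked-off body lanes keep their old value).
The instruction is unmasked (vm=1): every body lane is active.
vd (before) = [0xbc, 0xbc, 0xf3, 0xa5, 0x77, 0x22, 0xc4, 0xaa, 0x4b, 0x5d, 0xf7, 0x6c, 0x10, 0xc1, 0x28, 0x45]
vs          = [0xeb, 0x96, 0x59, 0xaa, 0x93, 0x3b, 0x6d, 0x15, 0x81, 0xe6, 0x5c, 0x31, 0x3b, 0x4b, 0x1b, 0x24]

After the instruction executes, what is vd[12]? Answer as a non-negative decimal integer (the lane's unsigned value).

VLMAX = VLEN×LMUL/SEW = 256×4/64 = 16
vl = min(AVL, VLMAX) = min(5, 16) = 5
[0] add(0xbc,0xeb) = 0x1a7
[1] add(0xbc,0x96) = 0x152
[2] add(0xf3,0x59) = 0x14c
[3] add(0xa5,0xaa) = 0x14f
[4] add(0x77,0x93) = 0x10a
[5] tail/keep = 0x22
[6] tail/keep = 0xc4
[7] tail/keep = 0xaa
[8] tail/keep = 0x4b
[9] tail/keep = 0x5d
[10] tail/keep = 0xf7
[11] tail/keep = 0x6c
[12] tail/keep = 0x10
[13] tail/keep = 0xc1
[14] tail/keep = 0x28
[15] tail/keep = 0x45

vd[12] = 16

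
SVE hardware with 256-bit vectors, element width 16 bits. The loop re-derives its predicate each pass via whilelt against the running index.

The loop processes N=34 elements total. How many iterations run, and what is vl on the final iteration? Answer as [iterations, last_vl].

register lanes = 256/16 = 16
34 elements at 16/iter → 3 passes, remainder 2 on the last

[iterations, last_vl] = [3, 2]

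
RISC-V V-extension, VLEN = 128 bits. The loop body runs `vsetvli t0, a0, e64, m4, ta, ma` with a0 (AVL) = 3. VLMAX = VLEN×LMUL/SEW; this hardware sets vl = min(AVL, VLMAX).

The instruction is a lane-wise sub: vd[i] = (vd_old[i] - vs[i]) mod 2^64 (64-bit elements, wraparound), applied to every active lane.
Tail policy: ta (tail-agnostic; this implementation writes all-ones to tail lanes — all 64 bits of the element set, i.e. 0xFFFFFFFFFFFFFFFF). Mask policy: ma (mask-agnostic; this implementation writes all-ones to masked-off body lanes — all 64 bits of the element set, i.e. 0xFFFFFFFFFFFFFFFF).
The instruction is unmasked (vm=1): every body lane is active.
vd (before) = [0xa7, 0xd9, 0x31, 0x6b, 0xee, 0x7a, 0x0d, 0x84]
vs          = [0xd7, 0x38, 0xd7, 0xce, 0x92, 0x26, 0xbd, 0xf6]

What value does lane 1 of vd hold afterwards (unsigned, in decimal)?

vd[1] = 161

VLMAX = VLEN×LMUL/SEW = 128×4/64 = 8
vl = min(AVL, VLMAX) = min(3, 8) = 3
[0] sub(0xa7,0xd7) = 0xffffffffffffffd0
[1] sub(0xd9,0x38) = 0xa1
[2] sub(0x31,0xd7) = 0xffffffffffffff5a
[3] tail/ones = 0xffffffffffffffff
[4] tail/ones = 0xffffffffffffffff
[5] tail/ones = 0xffffffffffffffff
[6] tail/ones = 0xffffffffffffffff
[7] tail/ones = 0xffffffffffffffff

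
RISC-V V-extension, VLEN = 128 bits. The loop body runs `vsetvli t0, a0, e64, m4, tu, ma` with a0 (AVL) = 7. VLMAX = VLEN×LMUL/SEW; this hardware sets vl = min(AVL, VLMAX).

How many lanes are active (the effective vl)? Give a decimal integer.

vl = 7

lanes per group: 128·4/64 = 8
AVL=7 ≤ VLMAX=8, so vl = 7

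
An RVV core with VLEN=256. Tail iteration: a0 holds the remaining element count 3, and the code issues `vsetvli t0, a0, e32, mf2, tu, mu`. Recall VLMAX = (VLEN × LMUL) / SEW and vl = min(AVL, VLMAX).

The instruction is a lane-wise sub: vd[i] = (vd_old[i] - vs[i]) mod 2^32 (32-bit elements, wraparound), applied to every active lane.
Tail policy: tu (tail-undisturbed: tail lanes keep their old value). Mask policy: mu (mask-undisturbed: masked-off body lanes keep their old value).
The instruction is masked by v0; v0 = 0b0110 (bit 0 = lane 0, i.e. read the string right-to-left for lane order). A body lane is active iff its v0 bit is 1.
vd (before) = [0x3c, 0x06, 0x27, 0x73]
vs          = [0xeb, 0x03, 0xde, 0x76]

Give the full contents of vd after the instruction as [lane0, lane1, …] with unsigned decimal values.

vd = [60, 3, 4294967113, 115]

lanes per group: 256·1/2/32 = 4
AVL=3 ≤ VLMAX=4, so vl = 3
  i=0: mask-off/keep → 60
  i=1: sub(0x06,0x03) → 3
  i=2: sub(0x27,0xde) → 4294967113
  i=3: tail/keep → 115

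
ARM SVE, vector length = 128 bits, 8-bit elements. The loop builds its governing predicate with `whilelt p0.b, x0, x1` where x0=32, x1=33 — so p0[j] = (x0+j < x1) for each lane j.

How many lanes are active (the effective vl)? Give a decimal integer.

lane count: 128 div 8 = 16
active while 32+j < 33, i.e. j ∈ [0,1) capped at 16 ⇒ 1

vl = 1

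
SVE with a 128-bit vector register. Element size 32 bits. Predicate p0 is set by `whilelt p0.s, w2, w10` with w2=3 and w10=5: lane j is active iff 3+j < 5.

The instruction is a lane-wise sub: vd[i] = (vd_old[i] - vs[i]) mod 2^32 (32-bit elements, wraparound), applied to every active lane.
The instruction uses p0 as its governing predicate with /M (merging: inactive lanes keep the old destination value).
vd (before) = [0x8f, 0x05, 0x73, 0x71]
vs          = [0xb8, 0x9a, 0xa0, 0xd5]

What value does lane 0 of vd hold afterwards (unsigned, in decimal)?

lane count: 128 div 32 = 4
whilelt: lane j active iff 3+j < 5 → j < 2 → 2 active
  i=0: sub(0x8f,0xb8) → 4294967255
  i=1: sub(0x05,0x9a) → 4294967147
  i=2: tail/keep → 115
  i=3: tail/keep → 113

vd[0] = 4294967255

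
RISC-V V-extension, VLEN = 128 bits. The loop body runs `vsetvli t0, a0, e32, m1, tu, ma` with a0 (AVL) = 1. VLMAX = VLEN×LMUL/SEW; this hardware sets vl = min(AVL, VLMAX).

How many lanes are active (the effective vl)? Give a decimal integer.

vl = 1

VLMAX = VLEN×LMUL/SEW = 128×1/32 = 4
vl = min(AVL, VLMAX) = min(1, 4) = 1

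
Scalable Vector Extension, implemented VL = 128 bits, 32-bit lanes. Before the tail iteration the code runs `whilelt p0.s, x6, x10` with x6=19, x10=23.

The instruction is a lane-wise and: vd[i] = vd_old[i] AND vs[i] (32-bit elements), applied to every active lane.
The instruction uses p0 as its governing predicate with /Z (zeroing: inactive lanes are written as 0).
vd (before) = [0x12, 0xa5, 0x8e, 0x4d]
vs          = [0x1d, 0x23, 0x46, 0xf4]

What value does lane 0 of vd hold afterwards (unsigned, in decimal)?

vd[0] = 16

lane count: 128 div 32 = 4
p0[j] = (19+j < 23); true for j=0..3 → 4 lanes set
lane  0: and(0x12,0x1d) ⇒ 0x10
lane  1: and(0xa5,0x23) ⇒ 0x21
lane  2: and(0x8e,0x46) ⇒ 0x06
lane  3: and(0x4d,0xf4) ⇒ 0x44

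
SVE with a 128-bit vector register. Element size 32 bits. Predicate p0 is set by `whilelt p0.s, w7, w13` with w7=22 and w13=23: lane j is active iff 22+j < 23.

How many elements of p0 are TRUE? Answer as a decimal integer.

vl = 1

lane count: 128 div 32 = 4
whilelt: lane j active iff 22+j < 23 → j < 1 → 1 active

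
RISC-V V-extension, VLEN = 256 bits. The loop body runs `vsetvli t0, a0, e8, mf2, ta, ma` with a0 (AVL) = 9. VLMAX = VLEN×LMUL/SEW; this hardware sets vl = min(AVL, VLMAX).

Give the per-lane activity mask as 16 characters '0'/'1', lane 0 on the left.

VLMAX = (256 × 1/2) / 8 = 16 lanes
vl = min(AVL, VLMAX) = min(9, 16) = 9
bits (lane 0 leftmost): 1111111110000000

predicate = 1111111110000000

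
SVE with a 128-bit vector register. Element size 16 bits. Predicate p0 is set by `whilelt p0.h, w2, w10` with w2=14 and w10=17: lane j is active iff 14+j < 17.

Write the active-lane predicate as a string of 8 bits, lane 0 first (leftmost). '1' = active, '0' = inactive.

predicate = 11100000

128-bit reg / 16-bit elem → 8 lanes
p0[j] = (14+j < 17); true for j=0..2 → 3 lanes set
bits (lane 0 leftmost): 11100000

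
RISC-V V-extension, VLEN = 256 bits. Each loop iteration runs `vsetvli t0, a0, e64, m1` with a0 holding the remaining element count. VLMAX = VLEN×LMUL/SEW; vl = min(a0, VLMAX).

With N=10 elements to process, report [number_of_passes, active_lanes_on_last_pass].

VLMAX = (256 × 1) / 64 = 4 lanes
N=10: ⌈10/4⌉ = 3 iters; last vl = 10 − 2×4 = 2

[iterations, last_vl] = [3, 2]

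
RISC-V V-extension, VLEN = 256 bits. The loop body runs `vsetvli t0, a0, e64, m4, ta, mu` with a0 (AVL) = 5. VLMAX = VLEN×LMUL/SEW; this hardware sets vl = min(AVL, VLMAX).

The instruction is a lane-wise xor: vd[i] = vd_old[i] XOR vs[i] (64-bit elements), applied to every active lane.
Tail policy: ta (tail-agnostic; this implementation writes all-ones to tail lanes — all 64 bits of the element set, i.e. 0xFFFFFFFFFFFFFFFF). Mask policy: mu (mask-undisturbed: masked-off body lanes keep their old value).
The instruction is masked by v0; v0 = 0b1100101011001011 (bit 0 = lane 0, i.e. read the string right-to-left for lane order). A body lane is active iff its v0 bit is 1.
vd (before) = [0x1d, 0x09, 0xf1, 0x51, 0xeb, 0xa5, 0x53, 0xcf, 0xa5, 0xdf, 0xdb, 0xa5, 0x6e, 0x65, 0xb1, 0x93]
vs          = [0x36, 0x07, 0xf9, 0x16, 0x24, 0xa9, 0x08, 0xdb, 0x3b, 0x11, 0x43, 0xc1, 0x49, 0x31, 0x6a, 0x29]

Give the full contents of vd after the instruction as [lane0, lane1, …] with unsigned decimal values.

vd = [43, 14, 241, 71, 235, 18446744073709551615, 18446744073709551615, 18446744073709551615, 18446744073709551615, 18446744073709551615, 18446744073709551615, 18446744073709551615, 18446744073709551615, 18446744073709551615, 18446744073709551615, 18446744073709551615]

VLMAX = VLEN×LMUL/SEW = 256×4/64 = 16
vl = min(AVL, VLMAX) = min(5, 16) = 5
  i=0: xor(0x1d,0x36) → 43
  i=1: xor(0x09,0x07) → 14
  i=2: mask-off/keep → 241
  i=3: xor(0x51,0x16) → 71
  i=4: mask-off/keep → 235
  i=5: tail/ones → 18446744073709551615
  i=6: tail/ones → 18446744073709551615
  i=7: tail/ones → 18446744073709551615
  i=8: tail/ones → 18446744073709551615
  i=9: tail/ones → 18446744073709551615
  i=10: tail/ones → 18446744073709551615
  i=11: tail/ones → 18446744073709551615
  i=12: tail/ones → 18446744073709551615
  i=13: tail/ones → 18446744073709551615
  i=14: tail/ones → 18446744073709551615
  i=15: tail/ones → 18446744073709551615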